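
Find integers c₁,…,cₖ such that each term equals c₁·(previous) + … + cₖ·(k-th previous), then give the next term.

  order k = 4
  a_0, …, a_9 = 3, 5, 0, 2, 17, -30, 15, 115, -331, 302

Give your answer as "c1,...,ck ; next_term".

  a_4 = -2·2 + -3·0 + 3·5 + 2·3 = 17
  a_5 = -2·17 + -3·2 + 3·0 + 2·5 = -30
  a_6 = -2·-30 + -3·17 + 3·2 + 2·0 = 15
  a_7 = -2·15 + -3·-30 + 3·17 + 2·2 = 115
  a_8 = -2·115 + -3·15 + 3·-30 + 2·17 = -331
  a_9 = -2·-331 + -3·115 + 3·15 + 2·-30 = 302
  a_10 = -2·302 + -3·-331 + 3·115 + 2·15 = 764

-2,-3,3,2 ; 764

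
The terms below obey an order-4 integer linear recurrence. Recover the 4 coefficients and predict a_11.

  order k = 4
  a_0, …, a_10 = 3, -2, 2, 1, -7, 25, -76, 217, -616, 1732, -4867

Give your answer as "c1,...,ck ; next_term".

  a_4 = -2·1 + 3·2 + 1·-2 + -3·3 = -7
  a_5 = -2·-7 + 3·1 + 1·2 + -3·-2 = 25
  a_6 = -2·25 + 3·-7 + 1·1 + -3·2 = -76
  a_7 = -2·-76 + 3·25 + 1·-7 + -3·1 = 217
  a_8 = -2·217 + 3·-76 + 1·25 + -3·-7 = -616
  a_9 = -2·-616 + 3·217 + 1·-76 + -3·25 = 1732
  a_10 = -2·1732 + 3·-616 + 1·217 + -3·-76 = -4867
  a_11 = -2·-4867 + 3·1732 + 1·-616 + -3·217 = 13663

-2,3,1,-3 ; 13663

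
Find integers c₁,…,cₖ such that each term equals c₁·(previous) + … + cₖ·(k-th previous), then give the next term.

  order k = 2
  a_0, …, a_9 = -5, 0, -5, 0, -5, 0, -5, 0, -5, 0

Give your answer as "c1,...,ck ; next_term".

  a_2 = 0·0 + 1·-5 = -5
  a_3 = 0·-5 + 1·0 = 0
  a_4 = 0·0 + 1·-5 = -5
  a_5 = 0·-5 + 1·0 = 0
  a_6 = 0·0 + 1·-5 = -5
  a_7 = 0·-5 + 1·0 = 0
  a_8 = 0·0 + 1·-5 = -5
  a_9 = 0·-5 + 1·0 = 0
  a_10 = 0·0 + 1·-5 = -5

0,1 ; -5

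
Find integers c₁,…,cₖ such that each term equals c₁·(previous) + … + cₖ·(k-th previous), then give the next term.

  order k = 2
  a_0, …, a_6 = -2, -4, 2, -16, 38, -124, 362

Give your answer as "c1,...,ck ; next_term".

  a_2 = -2·-4 + 3·-2 = 2
  a_3 = -2·2 + 3·-4 = -16
  a_4 = -2·-16 + 3·2 = 38
  a_5 = -2·38 + 3·-16 = -124
  a_6 = -2·-124 + 3·38 = 362
  a_7 = -2·362 + 3·-124 = -1096

-2,3 ; -1096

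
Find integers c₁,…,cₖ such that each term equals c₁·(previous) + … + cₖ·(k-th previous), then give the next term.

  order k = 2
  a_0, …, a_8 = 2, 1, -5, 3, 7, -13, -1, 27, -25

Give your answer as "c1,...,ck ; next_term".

-1,-2 ; -29

  a_2 = -1·1 + -2·2 = -5
  a_3 = -1·-5 + -2·1 = 3
  a_4 = -1·3 + -2·-5 = 7
  a_5 = -1·7 + -2·3 = -13
  a_6 = -1·-13 + -2·7 = -1
  a_7 = -1·-1 + -2·-13 = 27
  a_8 = -1·27 + -2·-1 = -25
  a_9 = -1·-25 + -2·27 = -29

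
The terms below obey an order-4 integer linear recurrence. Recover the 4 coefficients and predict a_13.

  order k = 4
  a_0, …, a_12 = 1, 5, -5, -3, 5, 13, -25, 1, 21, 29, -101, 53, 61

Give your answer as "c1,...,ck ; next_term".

  a_4 = -1·-3 + -1·-5 + -1·5 + 2·1 = 5
  a_5 = -1·5 + -1·-3 + -1·-5 + 2·5 = 13
  a_6 = -1·13 + -1·5 + -1·-3 + 2·-5 = -25
  a_7 = -1·-25 + -1·13 + -1·5 + 2·-3 = 1
  a_8 = -1·1 + -1·-25 + -1·13 + 2·5 = 21
  a_9 = -1·21 + -1·1 + -1·-25 + 2·13 = 29
  a_10 = -1·29 + -1·21 + -1·1 + 2·-25 = -101
  a_11 = -1·-101 + -1·29 + -1·21 + 2·1 = 53
  a_12 = -1·53 + -1·-101 + -1·29 + 2·21 = 61
  a_13 = -1·61 + -1·53 + -1·-101 + 2·29 = 45

-1,-1,-1,2 ; 45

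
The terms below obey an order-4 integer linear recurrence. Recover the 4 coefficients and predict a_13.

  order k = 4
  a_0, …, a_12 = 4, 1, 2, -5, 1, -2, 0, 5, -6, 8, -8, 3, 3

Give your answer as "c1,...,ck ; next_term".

-1,0,0,-1 ; -11

  a_4 = -1·-5 + 0·2 + 0·1 + -1·4 = 1
  a_5 = -1·1 + 0·-5 + 0·2 + -1·1 = -2
  a_6 = -1·-2 + 0·1 + 0·-5 + -1·2 = 0
  a_7 = -1·0 + 0·-2 + 0·1 + -1·-5 = 5
  a_8 = -1·5 + 0·0 + 0·-2 + -1·1 = -6
  a_9 = -1·-6 + 0·5 + 0·0 + -1·-2 = 8
  a_10 = -1·8 + 0·-6 + 0·5 + -1·0 = -8
  a_11 = -1·-8 + 0·8 + 0·-6 + -1·5 = 3
  a_12 = -1·3 + 0·-8 + 0·8 + -1·-6 = 3
  a_13 = -1·3 + 0·3 + 0·-8 + -1·8 = -11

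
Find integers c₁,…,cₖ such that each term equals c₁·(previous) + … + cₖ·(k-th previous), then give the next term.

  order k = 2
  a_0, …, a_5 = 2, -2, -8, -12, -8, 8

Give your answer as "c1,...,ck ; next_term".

2,-2 ; 32

  a_2 = 2·-2 + -2·2 = -8
  a_3 = 2·-8 + -2·-2 = -12
  a_4 = 2·-12 + -2·-8 = -8
  a_5 = 2·-8 + -2·-12 = 8
  a_6 = 2·8 + -2·-8 = 32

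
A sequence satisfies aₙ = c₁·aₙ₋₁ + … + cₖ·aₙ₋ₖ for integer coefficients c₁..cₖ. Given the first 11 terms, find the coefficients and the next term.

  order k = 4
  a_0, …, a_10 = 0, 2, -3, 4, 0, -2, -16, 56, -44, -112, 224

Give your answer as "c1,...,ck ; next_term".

-2,-4,-2,4 ; 312

  a_4 = -2·4 + -4·-3 + -2·2 + 4·0 = 0
  a_5 = -2·0 + -4·4 + -2·-3 + 4·2 = -2
  a_6 = -2·-2 + -4·0 + -2·4 + 4·-3 = -16
  a_7 = -2·-16 + -4·-2 + -2·0 + 4·4 = 56
  a_8 = -2·56 + -4·-16 + -2·-2 + 4·0 = -44
  a_9 = -2·-44 + -4·56 + -2·-16 + 4·-2 = -112
  a_10 = -2·-112 + -4·-44 + -2·56 + 4·-16 = 224
  a_11 = -2·224 + -4·-112 + -2·-44 + 4·56 = 312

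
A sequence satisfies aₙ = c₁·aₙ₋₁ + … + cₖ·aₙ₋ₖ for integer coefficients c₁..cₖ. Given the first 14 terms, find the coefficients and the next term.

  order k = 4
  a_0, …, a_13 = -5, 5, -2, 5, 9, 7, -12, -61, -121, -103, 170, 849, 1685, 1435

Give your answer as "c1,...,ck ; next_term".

  a_4 = 2·5 + -2·-2 + -2·5 + -1·-5 = 9
  a_5 = 2·9 + -2·5 + -2·-2 + -1·5 = 7
  a_6 = 2·7 + -2·9 + -2·5 + -1·-2 = -12
  a_7 = 2·-12 + -2·7 + -2·9 + -1·5 = -61
  a_8 = 2·-61 + -2·-12 + -2·7 + -1·9 = -121
  a_9 = 2·-121 + -2·-61 + -2·-12 + -1·7 = -103
  a_10 = 2·-103 + -2·-121 + -2·-61 + -1·-12 = 170
  a_11 = 2·170 + -2·-103 + -2·-121 + -1·-61 = 849
  a_12 = 2·849 + -2·170 + -2·-103 + -1·-121 = 1685
  a_13 = 2·1685 + -2·849 + -2·170 + -1·-103 = 1435
  a_14 = 2·1435 + -2·1685 + -2·849 + -1·170 = -2368

2,-2,-2,-1 ; -2368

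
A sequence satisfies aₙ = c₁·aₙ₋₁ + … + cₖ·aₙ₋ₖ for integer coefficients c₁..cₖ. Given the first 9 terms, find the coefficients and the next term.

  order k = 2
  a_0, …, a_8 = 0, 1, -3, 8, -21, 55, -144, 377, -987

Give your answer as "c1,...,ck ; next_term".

-3,-1 ; 2584

  a_2 = -3·1 + -1·0 = -3
  a_3 = -3·-3 + -1·1 = 8
  a_4 = -3·8 + -1·-3 = -21
  a_5 = -3·-21 + -1·8 = 55
  a_6 = -3·55 + -1·-21 = -144
  a_7 = -3·-144 + -1·55 = 377
  a_8 = -3·377 + -1·-144 = -987
  a_9 = -3·-987 + -1·377 = 2584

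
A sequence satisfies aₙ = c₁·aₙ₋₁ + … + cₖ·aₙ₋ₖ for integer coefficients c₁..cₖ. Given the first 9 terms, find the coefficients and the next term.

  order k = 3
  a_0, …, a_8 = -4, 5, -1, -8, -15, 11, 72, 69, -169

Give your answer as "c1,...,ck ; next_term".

  a_3 = 1·-1 + -3·5 + -2·-4 = -8
  a_4 = 1·-8 + -3·-1 + -2·5 = -15
  a_5 = 1·-15 + -3·-8 + -2·-1 = 11
  a_6 = 1·11 + -3·-15 + -2·-8 = 72
  a_7 = 1·72 + -3·11 + -2·-15 = 69
  a_8 = 1·69 + -3·72 + -2·11 = -169
  a_9 = 1·-169 + -3·69 + -2·72 = -520

1,-3,-2 ; -520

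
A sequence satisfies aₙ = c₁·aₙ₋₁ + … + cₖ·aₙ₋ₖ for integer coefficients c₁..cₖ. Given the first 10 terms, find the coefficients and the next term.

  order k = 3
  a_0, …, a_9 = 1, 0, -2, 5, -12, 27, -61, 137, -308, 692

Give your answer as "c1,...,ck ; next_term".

-2,1,1 ; -1555

  a_3 = -2·-2 + 1·0 + 1·1 = 5
  a_4 = -2·5 + 1·-2 + 1·0 = -12
  a_5 = -2·-12 + 1·5 + 1·-2 = 27
  a_6 = -2·27 + 1·-12 + 1·5 = -61
  a_7 = -2·-61 + 1·27 + 1·-12 = 137
  a_8 = -2·137 + 1·-61 + 1·27 = -308
  a_9 = -2·-308 + 1·137 + 1·-61 = 692
  a_10 = -2·692 + 1·-308 + 1·137 = -1555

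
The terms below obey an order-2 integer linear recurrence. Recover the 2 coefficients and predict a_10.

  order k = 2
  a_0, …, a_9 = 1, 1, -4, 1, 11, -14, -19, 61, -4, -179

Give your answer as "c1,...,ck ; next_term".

-1,-3 ; 191

  a_2 = -1·1 + -3·1 = -4
  a_3 = -1·-4 + -3·1 = 1
  a_4 = -1·1 + -3·-4 = 11
  a_5 = -1·11 + -3·1 = -14
  a_6 = -1·-14 + -3·11 = -19
  a_7 = -1·-19 + -3·-14 = 61
  a_8 = -1·61 + -3·-19 = -4
  a_9 = -1·-4 + -3·61 = -179
  a_10 = -1·-179 + -3·-4 = 191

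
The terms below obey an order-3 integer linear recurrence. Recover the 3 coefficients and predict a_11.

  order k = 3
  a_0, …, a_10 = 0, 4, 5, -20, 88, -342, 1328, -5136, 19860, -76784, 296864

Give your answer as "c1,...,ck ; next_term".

  a_3 = -4·5 + 0·4 + 2·0 = -20
  a_4 = -4·-20 + 0·5 + 2·4 = 88
  a_5 = -4·88 + 0·-20 + 2·5 = -342
  a_6 = -4·-342 + 0·88 + 2·-20 = 1328
  a_7 = -4·1328 + 0·-342 + 2·88 = -5136
  a_8 = -4·-5136 + 0·1328 + 2·-342 = 19860
  a_9 = -4·19860 + 0·-5136 + 2·1328 = -76784
  a_10 = -4·-76784 + 0·19860 + 2·-5136 = 296864
  a_11 = -4·296864 + 0·-76784 + 2·19860 = -1147736

-4,0,2 ; -1147736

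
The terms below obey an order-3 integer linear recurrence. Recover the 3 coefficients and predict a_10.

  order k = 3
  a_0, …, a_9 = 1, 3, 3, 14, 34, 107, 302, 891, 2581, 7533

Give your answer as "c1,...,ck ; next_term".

  a_3 = 2·3 + 3·3 + -1·1 = 14
  a_4 = 2·14 + 3·3 + -1·3 = 34
  a_5 = 2·34 + 3·14 + -1·3 = 107
  a_6 = 2·107 + 3·34 + -1·14 = 302
  a_7 = 2·302 + 3·107 + -1·34 = 891
  a_8 = 2·891 + 3·302 + -1·107 = 2581
  a_9 = 2·2581 + 3·891 + -1·302 = 7533
  a_10 = 2·7533 + 3·2581 + -1·891 = 21918

2,3,-1 ; 21918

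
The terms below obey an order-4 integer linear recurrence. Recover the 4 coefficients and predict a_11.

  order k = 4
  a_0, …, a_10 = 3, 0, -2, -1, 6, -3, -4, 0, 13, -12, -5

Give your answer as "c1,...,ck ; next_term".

  a_4 = -1·-1 + -1·-2 + -1·0 + 1·3 = 6
  a_5 = -1·6 + -1·-1 + -1·-2 + 1·0 = -3
  a_6 = -1·-3 + -1·6 + -1·-1 + 1·-2 = -4
  a_7 = -1·-4 + -1·-3 + -1·6 + 1·-1 = 0
  a_8 = -1·0 + -1·-4 + -1·-3 + 1·6 = 13
  a_9 = -1·13 + -1·0 + -1·-4 + 1·-3 = -12
  a_10 = -1·-12 + -1·13 + -1·0 + 1·-4 = -5
  a_11 = -1·-5 + -1·-12 + -1·13 + 1·0 = 4

-1,-1,-1,1 ; 4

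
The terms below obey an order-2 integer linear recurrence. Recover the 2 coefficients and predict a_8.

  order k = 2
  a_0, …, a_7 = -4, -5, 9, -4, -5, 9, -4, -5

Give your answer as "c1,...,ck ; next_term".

-1,-1 ; 9

  a_2 = -1·-5 + -1·-4 = 9
  a_3 = -1·9 + -1·-5 = -4
  a_4 = -1·-4 + -1·9 = -5
  a_5 = -1·-5 + -1·-4 = 9
  a_6 = -1·9 + -1·-5 = -4
  a_7 = -1·-4 + -1·9 = -5
  a_8 = -1·-5 + -1·-4 = 9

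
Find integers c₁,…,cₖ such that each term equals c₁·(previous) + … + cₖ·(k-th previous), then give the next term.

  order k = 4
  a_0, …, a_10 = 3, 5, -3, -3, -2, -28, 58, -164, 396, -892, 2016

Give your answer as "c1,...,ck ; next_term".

  a_4 = -2·-3 + 2·-3 + 2·5 + -4·3 = -2
  a_5 = -2·-2 + 2·-3 + 2·-3 + -4·5 = -28
  a_6 = -2·-28 + 2·-2 + 2·-3 + -4·-3 = 58
  a_7 = -2·58 + 2·-28 + 2·-2 + -4·-3 = -164
  a_8 = -2·-164 + 2·58 + 2·-28 + -4·-2 = 396
  a_9 = -2·396 + 2·-164 + 2·58 + -4·-28 = -892
  a_10 = -2·-892 + 2·396 + 2·-164 + -4·58 = 2016
  a_11 = -2·2016 + 2·-892 + 2·396 + -4·-164 = -4368

-2,2,2,-4 ; -4368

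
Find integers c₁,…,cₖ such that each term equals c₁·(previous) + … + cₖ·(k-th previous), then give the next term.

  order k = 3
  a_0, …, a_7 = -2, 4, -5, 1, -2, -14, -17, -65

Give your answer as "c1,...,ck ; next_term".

1,3,3 ; -158

  a_3 = 1·-5 + 3·4 + 3·-2 = 1
  a_4 = 1·1 + 3·-5 + 3·4 = -2
  a_5 = 1·-2 + 3·1 + 3·-5 = -14
  a_6 = 1·-14 + 3·-2 + 3·1 = -17
  a_7 = 1·-17 + 3·-14 + 3·-2 = -65
  a_8 = 1·-65 + 3·-17 + 3·-14 = -158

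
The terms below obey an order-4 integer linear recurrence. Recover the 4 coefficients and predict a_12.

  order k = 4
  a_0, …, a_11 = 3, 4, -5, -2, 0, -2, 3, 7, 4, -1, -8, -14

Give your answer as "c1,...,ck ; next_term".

  a_4 = 1·-2 + -1·-5 + 0·4 + -1·3 = 0
  a_5 = 1·0 + -1·-2 + 0·-5 + -1·4 = -2
  a_6 = 1·-2 + -1·0 + 0·-2 + -1·-5 = 3
  a_7 = 1·3 + -1·-2 + 0·0 + -1·-2 = 7
  a_8 = 1·7 + -1·3 + 0·-2 + -1·0 = 4
  a_9 = 1·4 + -1·7 + 0·3 + -1·-2 = -1
  a_10 = 1·-1 + -1·4 + 0·7 + -1·3 = -8
  a_11 = 1·-8 + -1·-1 + 0·4 + -1·7 = -14
  a_12 = 1·-14 + -1·-8 + 0·-1 + -1·4 = -10

1,-1,0,-1 ; -10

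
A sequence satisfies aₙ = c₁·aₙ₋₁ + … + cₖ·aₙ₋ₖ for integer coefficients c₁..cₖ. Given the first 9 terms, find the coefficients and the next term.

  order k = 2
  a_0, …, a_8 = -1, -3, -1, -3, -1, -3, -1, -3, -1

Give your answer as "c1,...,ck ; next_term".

  a_2 = 0·-3 + 1·-1 = -1
  a_3 = 0·-1 + 1·-3 = -3
  a_4 = 0·-3 + 1·-1 = -1
  a_5 = 0·-1 + 1·-3 = -3
  a_6 = 0·-3 + 1·-1 = -1
  a_7 = 0·-1 + 1·-3 = -3
  a_8 = 0·-3 + 1·-1 = -1
  a_9 = 0·-1 + 1·-3 = -3

0,1 ; -3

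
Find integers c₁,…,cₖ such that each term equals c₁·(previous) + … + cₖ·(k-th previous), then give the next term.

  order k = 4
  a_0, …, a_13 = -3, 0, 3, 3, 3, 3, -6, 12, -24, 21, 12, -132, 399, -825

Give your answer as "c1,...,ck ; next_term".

-2,0,3,-3 ; 1218

  a_4 = -2·3 + 0·3 + 3·0 + -3·-3 = 3
  a_5 = -2·3 + 0·3 + 3·3 + -3·0 = 3
  a_6 = -2·3 + 0·3 + 3·3 + -3·3 = -6
  a_7 = -2·-6 + 0·3 + 3·3 + -3·3 = 12
  a_8 = -2·12 + 0·-6 + 3·3 + -3·3 = -24
  a_9 = -2·-24 + 0·12 + 3·-6 + -3·3 = 21
  a_10 = -2·21 + 0·-24 + 3·12 + -3·-6 = 12
  a_11 = -2·12 + 0·21 + 3·-24 + -3·12 = -132
  a_12 = -2·-132 + 0·12 + 3·21 + -3·-24 = 399
  a_13 = -2·399 + 0·-132 + 3·12 + -3·21 = -825
  a_14 = -2·-825 + 0·399 + 3·-132 + -3·12 = 1218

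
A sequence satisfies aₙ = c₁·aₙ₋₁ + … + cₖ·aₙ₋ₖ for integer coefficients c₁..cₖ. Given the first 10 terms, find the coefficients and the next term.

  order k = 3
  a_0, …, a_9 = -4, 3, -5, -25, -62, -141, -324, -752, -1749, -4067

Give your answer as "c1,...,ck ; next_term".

3,-2,1 ; -9455

  a_3 = 3·-5 + -2·3 + 1·-4 = -25
  a_4 = 3·-25 + -2·-5 + 1·3 = -62
  a_5 = 3·-62 + -2·-25 + 1·-5 = -141
  a_6 = 3·-141 + -2·-62 + 1·-25 = -324
  a_7 = 3·-324 + -2·-141 + 1·-62 = -752
  a_8 = 3·-752 + -2·-324 + 1·-141 = -1749
  a_9 = 3·-1749 + -2·-752 + 1·-324 = -4067
  a_10 = 3·-4067 + -2·-1749 + 1·-752 = -9455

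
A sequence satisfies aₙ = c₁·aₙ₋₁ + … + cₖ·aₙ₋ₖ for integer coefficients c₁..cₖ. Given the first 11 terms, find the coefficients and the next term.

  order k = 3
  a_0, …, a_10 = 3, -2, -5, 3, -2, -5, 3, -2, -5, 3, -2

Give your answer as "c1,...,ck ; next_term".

0,0,1 ; -5

  a_3 = 0·-5 + 0·-2 + 1·3 = 3
  a_4 = 0·3 + 0·-5 + 1·-2 = -2
  a_5 = 0·-2 + 0·3 + 1·-5 = -5
  a_6 = 0·-5 + 0·-2 + 1·3 = 3
  a_7 = 0·3 + 0·-5 + 1·-2 = -2
  a_8 = 0·-2 + 0·3 + 1·-5 = -5
  a_9 = 0·-5 + 0·-2 + 1·3 = 3
  a_10 = 0·3 + 0·-5 + 1·-2 = -2
  a_11 = 0·-2 + 0·3 + 1·-5 = -5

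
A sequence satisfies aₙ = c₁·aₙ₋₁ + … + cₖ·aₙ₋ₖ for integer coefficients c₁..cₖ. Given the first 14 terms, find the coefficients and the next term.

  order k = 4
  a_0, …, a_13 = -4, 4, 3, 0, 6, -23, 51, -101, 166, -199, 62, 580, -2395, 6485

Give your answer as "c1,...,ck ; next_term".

  a_4 = -3·0 + -2·3 + 1·4 + -2·-4 = 6
  a_5 = -3·6 + -2·0 + 1·3 + -2·4 = -23
  a_6 = -3·-23 + -2·6 + 1·0 + -2·3 = 51
  a_7 = -3·51 + -2·-23 + 1·6 + -2·0 = -101
  a_8 = -3·-101 + -2·51 + 1·-23 + -2·6 = 166
  a_9 = -3·166 + -2·-101 + 1·51 + -2·-23 = -199
  a_10 = -3·-199 + -2·166 + 1·-101 + -2·51 = 62
  a_11 = -3·62 + -2·-199 + 1·166 + -2·-101 = 580
  a_12 = -3·580 + -2·62 + 1·-199 + -2·166 = -2395
  a_13 = -3·-2395 + -2·580 + 1·62 + -2·-199 = 6485
  a_14 = -3·6485 + -2·-2395 + 1·580 + -2·62 = -14209

-3,-2,1,-2 ; -14209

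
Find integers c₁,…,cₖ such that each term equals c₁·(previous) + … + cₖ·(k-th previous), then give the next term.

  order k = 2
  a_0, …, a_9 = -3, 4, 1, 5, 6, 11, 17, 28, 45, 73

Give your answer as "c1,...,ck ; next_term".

1,1 ; 118

  a_2 = 1·4 + 1·-3 = 1
  a_3 = 1·1 + 1·4 = 5
  a_4 = 1·5 + 1·1 = 6
  a_5 = 1·6 + 1·5 = 11
  a_6 = 1·11 + 1·6 = 17
  a_7 = 1·17 + 1·11 = 28
  a_8 = 1·28 + 1·17 = 45
  a_9 = 1·45 + 1·28 = 73
  a_10 = 1·73 + 1·45 = 118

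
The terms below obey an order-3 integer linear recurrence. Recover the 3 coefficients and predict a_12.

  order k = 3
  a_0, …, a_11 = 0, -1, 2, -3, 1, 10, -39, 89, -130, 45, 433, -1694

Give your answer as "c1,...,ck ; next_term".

  a_3 = -3·2 + -3·-1 + 2·0 = -3
  a_4 = -3·-3 + -3·2 + 2·-1 = 1
  a_5 = -3·1 + -3·-3 + 2·2 = 10
  a_6 = -3·10 + -3·1 + 2·-3 = -39
  a_7 = -3·-39 + -3·10 + 2·1 = 89
  a_8 = -3·89 + -3·-39 + 2·10 = -130
  a_9 = -3·-130 + -3·89 + 2·-39 = 45
  a_10 = -3·45 + -3·-130 + 2·89 = 433
  a_11 = -3·433 + -3·45 + 2·-130 = -1694
  a_12 = -3·-1694 + -3·433 + 2·45 = 3873

-3,-3,2 ; 3873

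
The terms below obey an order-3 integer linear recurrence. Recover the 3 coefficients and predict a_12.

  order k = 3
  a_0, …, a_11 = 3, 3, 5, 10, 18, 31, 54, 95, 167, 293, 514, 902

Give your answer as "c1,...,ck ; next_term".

2,-1,1 ; 1583

  a_3 = 2·5 + -1·3 + 1·3 = 10
  a_4 = 2·10 + -1·5 + 1·3 = 18
  a_5 = 2·18 + -1·10 + 1·5 = 31
  a_6 = 2·31 + -1·18 + 1·10 = 54
  a_7 = 2·54 + -1·31 + 1·18 = 95
  a_8 = 2·95 + -1·54 + 1·31 = 167
  a_9 = 2·167 + -1·95 + 1·54 = 293
  a_10 = 2·293 + -1·167 + 1·95 = 514
  a_11 = 2·514 + -1·293 + 1·167 = 902
  a_12 = 2·902 + -1·514 + 1·293 = 1583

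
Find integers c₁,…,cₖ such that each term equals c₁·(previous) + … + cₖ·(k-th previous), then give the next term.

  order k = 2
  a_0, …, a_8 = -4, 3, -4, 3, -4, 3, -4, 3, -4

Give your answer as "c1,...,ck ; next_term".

  a_2 = 0·3 + 1·-4 = -4
  a_3 = 0·-4 + 1·3 = 3
  a_4 = 0·3 + 1·-4 = -4
  a_5 = 0·-4 + 1·3 = 3
  a_6 = 0·3 + 1·-4 = -4
  a_7 = 0·-4 + 1·3 = 3
  a_8 = 0·3 + 1·-4 = -4
  a_9 = 0·-4 + 1·3 = 3

0,1 ; 3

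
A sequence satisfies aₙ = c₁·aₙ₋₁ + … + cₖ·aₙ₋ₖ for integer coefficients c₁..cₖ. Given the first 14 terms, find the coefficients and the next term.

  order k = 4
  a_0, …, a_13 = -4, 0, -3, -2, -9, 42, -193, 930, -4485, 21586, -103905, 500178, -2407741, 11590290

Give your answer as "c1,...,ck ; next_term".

-4,3,-4,2 ; -55792905

  a_4 = -4·-2 + 3·-3 + -4·0 + 2·-4 = -9
  a_5 = -4·-9 + 3·-2 + -4·-3 + 2·0 = 42
  a_6 = -4·42 + 3·-9 + -4·-2 + 2·-3 = -193
  a_7 = -4·-193 + 3·42 + -4·-9 + 2·-2 = 930
  a_8 = -4·930 + 3·-193 + -4·42 + 2·-9 = -4485
  a_9 = -4·-4485 + 3·930 + -4·-193 + 2·42 = 21586
  a_10 = -4·21586 + 3·-4485 + -4·930 + 2·-193 = -103905
  a_11 = -4·-103905 + 3·21586 + -4·-4485 + 2·930 = 500178
  a_12 = -4·500178 + 3·-103905 + -4·21586 + 2·-4485 = -2407741
  a_13 = -4·-2407741 + 3·500178 + -4·-103905 + 2·21586 = 11590290
  a_14 = -4·11590290 + 3·-2407741 + -4·500178 + 2·-103905 = -55792905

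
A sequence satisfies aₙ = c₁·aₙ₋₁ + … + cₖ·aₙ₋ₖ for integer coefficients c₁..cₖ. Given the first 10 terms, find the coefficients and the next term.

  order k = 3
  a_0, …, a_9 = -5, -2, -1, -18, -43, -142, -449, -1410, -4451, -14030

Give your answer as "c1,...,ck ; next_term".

2,3,2 ; -44233

  a_3 = 2·-1 + 3·-2 + 2·-5 = -18
  a_4 = 2·-18 + 3·-1 + 2·-2 = -43
  a_5 = 2·-43 + 3·-18 + 2·-1 = -142
  a_6 = 2·-142 + 3·-43 + 2·-18 = -449
  a_7 = 2·-449 + 3·-142 + 2·-43 = -1410
  a_8 = 2·-1410 + 3·-449 + 2·-142 = -4451
  a_9 = 2·-4451 + 3·-1410 + 2·-449 = -14030
  a_10 = 2·-14030 + 3·-4451 + 2·-1410 = -44233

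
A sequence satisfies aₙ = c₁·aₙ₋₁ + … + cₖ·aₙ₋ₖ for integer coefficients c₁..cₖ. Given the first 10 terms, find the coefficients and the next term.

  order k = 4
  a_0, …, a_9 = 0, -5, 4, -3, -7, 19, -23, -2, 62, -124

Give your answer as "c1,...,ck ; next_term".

  a_4 = -2·-3 + -2·4 + 1·-5 + 1·0 = -7
  a_5 = -2·-7 + -2·-3 + 1·4 + 1·-5 = 19
  a_6 = -2·19 + -2·-7 + 1·-3 + 1·4 = -23
  a_7 = -2·-23 + -2·19 + 1·-7 + 1·-3 = -2
  a_8 = -2·-2 + -2·-23 + 1·19 + 1·-7 = 62
  a_9 = -2·62 + -2·-2 + 1·-23 + 1·19 = -124
  a_10 = -2·-124 + -2·62 + 1·-2 + 1·-23 = 99

-2,-2,1,1 ; 99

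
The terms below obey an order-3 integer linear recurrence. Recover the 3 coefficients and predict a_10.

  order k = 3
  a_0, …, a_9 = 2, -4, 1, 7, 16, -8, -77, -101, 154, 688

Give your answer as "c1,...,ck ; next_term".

1,-3,-3 ; 529

  a_3 = 1·1 + -3·-4 + -3·2 = 7
  a_4 = 1·7 + -3·1 + -3·-4 = 16
  a_5 = 1·16 + -3·7 + -3·1 = -8
  a_6 = 1·-8 + -3·16 + -3·7 = -77
  a_7 = 1·-77 + -3·-8 + -3·16 = -101
  a_8 = 1·-101 + -3·-77 + -3·-8 = 154
  a_9 = 1·154 + -3·-101 + -3·-77 = 688
  a_10 = 1·688 + -3·154 + -3·-101 = 529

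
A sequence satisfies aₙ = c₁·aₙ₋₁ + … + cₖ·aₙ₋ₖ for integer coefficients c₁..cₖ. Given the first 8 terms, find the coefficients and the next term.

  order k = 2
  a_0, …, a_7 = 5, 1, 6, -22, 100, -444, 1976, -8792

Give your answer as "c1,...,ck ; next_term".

-4,2 ; 39120

  a_2 = -4·1 + 2·5 = 6
  a_3 = -4·6 + 2·1 = -22
  a_4 = -4·-22 + 2·6 = 100
  a_5 = -4·100 + 2·-22 = -444
  a_6 = -4·-444 + 2·100 = 1976
  a_7 = -4·1976 + 2·-444 = -8792
  a_8 = -4·-8792 + 2·1976 = 39120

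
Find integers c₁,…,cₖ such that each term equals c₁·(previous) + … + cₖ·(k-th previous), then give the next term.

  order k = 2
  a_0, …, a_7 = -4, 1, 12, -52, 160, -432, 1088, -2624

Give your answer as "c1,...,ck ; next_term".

-4,-4 ; 6144

  a_2 = -4·1 + -4·-4 = 12
  a_3 = -4·12 + -4·1 = -52
  a_4 = -4·-52 + -4·12 = 160
  a_5 = -4·160 + -4·-52 = -432
  a_6 = -4·-432 + -4·160 = 1088
  a_7 = -4·1088 + -4·-432 = -2624
  a_8 = -4·-2624 + -4·1088 = 6144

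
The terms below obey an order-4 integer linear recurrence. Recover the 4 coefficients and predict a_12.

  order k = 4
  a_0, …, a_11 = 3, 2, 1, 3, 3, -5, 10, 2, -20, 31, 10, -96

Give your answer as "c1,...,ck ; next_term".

-2,-2,1,3 ; 143

  a_4 = -2·3 + -2·1 + 1·2 + 3·3 = 3
  a_5 = -2·3 + -2·3 + 1·1 + 3·2 = -5
  a_6 = -2·-5 + -2·3 + 1·3 + 3·1 = 10
  a_7 = -2·10 + -2·-5 + 1·3 + 3·3 = 2
  a_8 = -2·2 + -2·10 + 1·-5 + 3·3 = -20
  a_9 = -2·-20 + -2·2 + 1·10 + 3·-5 = 31
  a_10 = -2·31 + -2·-20 + 1·2 + 3·10 = 10
  a_11 = -2·10 + -2·31 + 1·-20 + 3·2 = -96
  a_12 = -2·-96 + -2·10 + 1·31 + 3·-20 = 143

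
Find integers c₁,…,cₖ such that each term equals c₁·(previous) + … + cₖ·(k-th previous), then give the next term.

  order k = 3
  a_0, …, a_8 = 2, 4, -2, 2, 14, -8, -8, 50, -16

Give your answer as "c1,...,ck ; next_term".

0,-1,3 ; -74

  a_3 = 0·-2 + -1·4 + 3·2 = 2
  a_4 = 0·2 + -1·-2 + 3·4 = 14
  a_5 = 0·14 + -1·2 + 3·-2 = -8
  a_6 = 0·-8 + -1·14 + 3·2 = -8
  a_7 = 0·-8 + -1·-8 + 3·14 = 50
  a_8 = 0·50 + -1·-8 + 3·-8 = -16
  a_9 = 0·-16 + -1·50 + 3·-8 = -74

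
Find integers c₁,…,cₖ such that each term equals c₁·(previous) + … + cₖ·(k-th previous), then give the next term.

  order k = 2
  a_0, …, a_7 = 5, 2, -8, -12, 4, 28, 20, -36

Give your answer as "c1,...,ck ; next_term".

  a_2 = 1·2 + -2·5 = -8
  a_3 = 1·-8 + -2·2 = -12
  a_4 = 1·-12 + -2·-8 = 4
  a_5 = 1·4 + -2·-12 = 28
  a_6 = 1·28 + -2·4 = 20
  a_7 = 1·20 + -2·28 = -36
  a_8 = 1·-36 + -2·20 = -76

1,-2 ; -76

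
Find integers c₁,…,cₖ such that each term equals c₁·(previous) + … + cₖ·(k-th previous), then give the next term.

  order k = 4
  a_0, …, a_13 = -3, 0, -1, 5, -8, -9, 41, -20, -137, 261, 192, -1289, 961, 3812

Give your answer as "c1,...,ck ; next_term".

  a_4 = -1·5 + -3·-1 + 2·0 + 2·-3 = -8
  a_5 = -1·-8 + -3·5 + 2·-1 + 2·0 = -9
  a_6 = -1·-9 + -3·-8 + 2·5 + 2·-1 = 41
  a_7 = -1·41 + -3·-9 + 2·-8 + 2·5 = -20
  a_8 = -1·-20 + -3·41 + 2·-9 + 2·-8 = -137
  a_9 = -1·-137 + -3·-20 + 2·41 + 2·-9 = 261
  a_10 = -1·261 + -3·-137 + 2·-20 + 2·41 = 192
  a_11 = -1·192 + -3·261 + 2·-137 + 2·-20 = -1289
  a_12 = -1·-1289 + -3·192 + 2·261 + 2·-137 = 961
  a_13 = -1·961 + -3·-1289 + 2·192 + 2·261 = 3812
  a_14 = -1·3812 + -3·961 + 2·-1289 + 2·192 = -8889

-1,-3,2,2 ; -8889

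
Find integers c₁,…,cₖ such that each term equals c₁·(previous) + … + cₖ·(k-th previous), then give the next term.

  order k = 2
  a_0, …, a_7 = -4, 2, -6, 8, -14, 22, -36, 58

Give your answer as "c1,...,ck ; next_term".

-1,1 ; -94

  a_2 = -1·2 + 1·-4 = -6
  a_3 = -1·-6 + 1·2 = 8
  a_4 = -1·8 + 1·-6 = -14
  a_5 = -1·-14 + 1·8 = 22
  a_6 = -1·22 + 1·-14 = -36
  a_7 = -1·-36 + 1·22 = 58
  a_8 = -1·58 + 1·-36 = -94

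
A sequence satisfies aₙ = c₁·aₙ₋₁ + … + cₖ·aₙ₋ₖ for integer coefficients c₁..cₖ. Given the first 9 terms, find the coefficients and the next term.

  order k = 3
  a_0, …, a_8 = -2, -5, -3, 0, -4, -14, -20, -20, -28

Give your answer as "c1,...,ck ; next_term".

2,-2,2 ; -56

  a_3 = 2·-3 + -2·-5 + 2·-2 = 0
  a_4 = 2·0 + -2·-3 + 2·-5 = -4
  a_5 = 2·-4 + -2·0 + 2·-3 = -14
  a_6 = 2·-14 + -2·-4 + 2·0 = -20
  a_7 = 2·-20 + -2·-14 + 2·-4 = -20
  a_8 = 2·-20 + -2·-20 + 2·-14 = -28
  a_9 = 2·-28 + -2·-20 + 2·-20 = -56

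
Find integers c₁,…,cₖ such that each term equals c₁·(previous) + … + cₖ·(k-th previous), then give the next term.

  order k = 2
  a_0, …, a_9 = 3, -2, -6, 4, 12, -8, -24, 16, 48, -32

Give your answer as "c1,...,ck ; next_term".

  a_2 = 0·-2 + -2·3 = -6
  a_3 = 0·-6 + -2·-2 = 4
  a_4 = 0·4 + -2·-6 = 12
  a_5 = 0·12 + -2·4 = -8
  a_6 = 0·-8 + -2·12 = -24
  a_7 = 0·-24 + -2·-8 = 16
  a_8 = 0·16 + -2·-24 = 48
  a_9 = 0·48 + -2·16 = -32
  a_10 = 0·-32 + -2·48 = -96

0,-2 ; -96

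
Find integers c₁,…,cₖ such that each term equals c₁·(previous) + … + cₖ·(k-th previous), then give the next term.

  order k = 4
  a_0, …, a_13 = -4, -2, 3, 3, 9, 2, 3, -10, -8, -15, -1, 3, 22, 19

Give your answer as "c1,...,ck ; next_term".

  a_4 = 0·3 + 1·3 + -1·-2 + -1·-4 = 9
  a_5 = 0·9 + 1·3 + -1·3 + -1·-2 = 2
  a_6 = 0·2 + 1·9 + -1·3 + -1·3 = 3
  a_7 = 0·3 + 1·2 + -1·9 + -1·3 = -10
  a_8 = 0·-10 + 1·3 + -1·2 + -1·9 = -8
  a_9 = 0·-8 + 1·-10 + -1·3 + -1·2 = -15
  a_10 = 0·-15 + 1·-8 + -1·-10 + -1·3 = -1
  a_11 = 0·-1 + 1·-15 + -1·-8 + -1·-10 = 3
  a_12 = 0·3 + 1·-1 + -1·-15 + -1·-8 = 22
  a_13 = 0·22 + 1·3 + -1·-1 + -1·-15 = 19
  a_14 = 0·19 + 1·22 + -1·3 + -1·-1 = 20

0,1,-1,-1 ; 20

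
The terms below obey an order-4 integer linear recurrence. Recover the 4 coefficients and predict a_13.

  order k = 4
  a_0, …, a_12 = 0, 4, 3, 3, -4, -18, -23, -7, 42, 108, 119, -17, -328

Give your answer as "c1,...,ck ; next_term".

1,-1,-1,-2 ; -646

  a_4 = 1·3 + -1·3 + -1·4 + -2·0 = -4
  a_5 = 1·-4 + -1·3 + -1·3 + -2·4 = -18
  a_6 = 1·-18 + -1·-4 + -1·3 + -2·3 = -23
  a_7 = 1·-23 + -1·-18 + -1·-4 + -2·3 = -7
  a_8 = 1·-7 + -1·-23 + -1·-18 + -2·-4 = 42
  a_9 = 1·42 + -1·-7 + -1·-23 + -2·-18 = 108
  a_10 = 1·108 + -1·42 + -1·-7 + -2·-23 = 119
  a_11 = 1·119 + -1·108 + -1·42 + -2·-7 = -17
  a_12 = 1·-17 + -1·119 + -1·108 + -2·42 = -328
  a_13 = 1·-328 + -1·-17 + -1·119 + -2·108 = -646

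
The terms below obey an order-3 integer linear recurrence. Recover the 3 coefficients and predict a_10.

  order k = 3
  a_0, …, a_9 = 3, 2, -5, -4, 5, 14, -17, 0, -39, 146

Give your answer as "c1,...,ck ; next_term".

  a_3 = -2·-5 + -1·2 + -4·3 = -4
  a_4 = -2·-4 + -1·-5 + -4·2 = 5
  a_5 = -2·5 + -1·-4 + -4·-5 = 14
  a_6 = -2·14 + -1·5 + -4·-4 = -17
  a_7 = -2·-17 + -1·14 + -4·5 = 0
  a_8 = -2·0 + -1·-17 + -4·14 = -39
  a_9 = -2·-39 + -1·0 + -4·-17 = 146
  a_10 = -2·146 + -1·-39 + -4·0 = -253

-2,-1,-4 ; -253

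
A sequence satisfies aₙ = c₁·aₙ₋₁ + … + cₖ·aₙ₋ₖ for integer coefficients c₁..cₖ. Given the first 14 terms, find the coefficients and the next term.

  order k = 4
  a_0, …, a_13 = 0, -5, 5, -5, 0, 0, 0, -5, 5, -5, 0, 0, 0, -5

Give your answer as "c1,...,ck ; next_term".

  a_4 = -1·-5 + 0·5 + 1·-5 + 1·0 = 0
  a_5 = -1·0 + 0·-5 + 1·5 + 1·-5 = 0
  a_6 = -1·0 + 0·0 + 1·-5 + 1·5 = 0
  a_7 = -1·0 + 0·0 + 1·0 + 1·-5 = -5
  a_8 = -1·-5 + 0·0 + 1·0 + 1·0 = 5
  a_9 = -1·5 + 0·-5 + 1·0 + 1·0 = -5
  a_10 = -1·-5 + 0·5 + 1·-5 + 1·0 = 0
  a_11 = -1·0 + 0·-5 + 1·5 + 1·-5 = 0
  a_12 = -1·0 + 0·0 + 1·-5 + 1·5 = 0
  a_13 = -1·0 + 0·0 + 1·0 + 1·-5 = -5
  a_14 = -1·-5 + 0·0 + 1·0 + 1·0 = 5

-1,0,1,1 ; 5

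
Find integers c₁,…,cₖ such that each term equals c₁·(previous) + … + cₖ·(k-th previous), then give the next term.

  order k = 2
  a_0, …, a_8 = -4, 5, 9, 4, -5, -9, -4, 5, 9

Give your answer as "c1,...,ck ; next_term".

  a_2 = 1·5 + -1·-4 = 9
  a_3 = 1·9 + -1·5 = 4
  a_4 = 1·4 + -1·9 = -5
  a_5 = 1·-5 + -1·4 = -9
  a_6 = 1·-9 + -1·-5 = -4
  a_7 = 1·-4 + -1·-9 = 5
  a_8 = 1·5 + -1·-4 = 9
  a_9 = 1·9 + -1·5 = 4

1,-1 ; 4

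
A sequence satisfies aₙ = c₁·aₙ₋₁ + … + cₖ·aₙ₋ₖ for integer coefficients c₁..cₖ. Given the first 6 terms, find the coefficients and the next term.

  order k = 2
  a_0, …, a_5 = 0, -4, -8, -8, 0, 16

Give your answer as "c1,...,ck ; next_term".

  a_2 = 2·-4 + -2·0 = -8
  a_3 = 2·-8 + -2·-4 = -8
  a_4 = 2·-8 + -2·-8 = 0
  a_5 = 2·0 + -2·-8 = 16
  a_6 = 2·16 + -2·0 = 32

2,-2 ; 32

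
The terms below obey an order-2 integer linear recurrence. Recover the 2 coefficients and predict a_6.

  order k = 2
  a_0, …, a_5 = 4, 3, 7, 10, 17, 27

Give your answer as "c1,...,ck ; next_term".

  a_2 = 1·3 + 1·4 = 7
  a_3 = 1·7 + 1·3 = 10
  a_4 = 1·10 + 1·7 = 17
  a_5 = 1·17 + 1·10 = 27
  a_6 = 1·27 + 1·17 = 44

1,1 ; 44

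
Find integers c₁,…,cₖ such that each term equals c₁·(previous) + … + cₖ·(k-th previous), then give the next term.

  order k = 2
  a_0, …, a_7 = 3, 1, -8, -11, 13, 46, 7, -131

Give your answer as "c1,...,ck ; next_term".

1,-3 ; -152

  a_2 = 1·1 + -3·3 = -8
  a_3 = 1·-8 + -3·1 = -11
  a_4 = 1·-11 + -3·-8 = 13
  a_5 = 1·13 + -3·-11 = 46
  a_6 = 1·46 + -3·13 = 7
  a_7 = 1·7 + -3·46 = -131
  a_8 = 1·-131 + -3·7 = -152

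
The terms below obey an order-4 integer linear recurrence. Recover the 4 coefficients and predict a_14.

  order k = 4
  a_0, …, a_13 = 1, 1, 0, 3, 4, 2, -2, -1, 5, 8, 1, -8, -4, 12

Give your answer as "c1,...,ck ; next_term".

1,-1,0,1 ; 17

  a_4 = 1·3 + -1·0 + 0·1 + 1·1 = 4
  a_5 = 1·4 + -1·3 + 0·0 + 1·1 = 2
  a_6 = 1·2 + -1·4 + 0·3 + 1·0 = -2
  a_7 = 1·-2 + -1·2 + 0·4 + 1·3 = -1
  a_8 = 1·-1 + -1·-2 + 0·2 + 1·4 = 5
  a_9 = 1·5 + -1·-1 + 0·-2 + 1·2 = 8
  a_10 = 1·8 + -1·5 + 0·-1 + 1·-2 = 1
  a_11 = 1·1 + -1·8 + 0·5 + 1·-1 = -8
  a_12 = 1·-8 + -1·1 + 0·8 + 1·5 = -4
  a_13 = 1·-4 + -1·-8 + 0·1 + 1·8 = 12
  a_14 = 1·12 + -1·-4 + 0·-8 + 1·1 = 17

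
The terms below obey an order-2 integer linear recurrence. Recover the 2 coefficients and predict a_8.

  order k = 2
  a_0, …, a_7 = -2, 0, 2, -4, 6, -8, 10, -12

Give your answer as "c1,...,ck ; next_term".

-2,-1 ; 14

  a_2 = -2·0 + -1·-2 = 2
  a_3 = -2·2 + -1·0 = -4
  a_4 = -2·-4 + -1·2 = 6
  a_5 = -2·6 + -1·-4 = -8
  a_6 = -2·-8 + -1·6 = 10
  a_7 = -2·10 + -1·-8 = -12
  a_8 = -2·-12 + -1·10 = 14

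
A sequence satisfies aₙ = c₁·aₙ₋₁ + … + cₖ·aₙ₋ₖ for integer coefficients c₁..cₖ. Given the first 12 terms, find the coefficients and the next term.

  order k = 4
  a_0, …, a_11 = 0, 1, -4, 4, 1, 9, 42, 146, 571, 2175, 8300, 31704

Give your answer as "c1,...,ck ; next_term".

  a_4 = 3·4 + 3·-4 + 1·1 + -2·0 = 1
  a_5 = 3·1 + 3·4 + 1·-4 + -2·1 = 9
  a_6 = 3·9 + 3·1 + 1·4 + -2·-4 = 42
  a_7 = 3·42 + 3·9 + 1·1 + -2·4 = 146
  a_8 = 3·146 + 3·42 + 1·9 + -2·1 = 571
  a_9 = 3·571 + 3·146 + 1·42 + -2·9 = 2175
  a_10 = 3·2175 + 3·571 + 1·146 + -2·42 = 8300
  a_11 = 3·8300 + 3·2175 + 1·571 + -2·146 = 31704
  a_12 = 3·31704 + 3·8300 + 1·2175 + -2·571 = 121045

3,3,1,-2 ; 121045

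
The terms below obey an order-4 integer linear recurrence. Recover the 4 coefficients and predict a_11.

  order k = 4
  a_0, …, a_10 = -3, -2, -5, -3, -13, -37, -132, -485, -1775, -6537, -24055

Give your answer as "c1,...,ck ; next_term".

3,3,-1,-3 ; -88546

  a_4 = 3·-3 + 3·-5 + -1·-2 + -3·-3 = -13
  a_5 = 3·-13 + 3·-3 + -1·-5 + -3·-2 = -37
  a_6 = 3·-37 + 3·-13 + -1·-3 + -3·-5 = -132
  a_7 = 3·-132 + 3·-37 + -1·-13 + -3·-3 = -485
  a_8 = 3·-485 + 3·-132 + -1·-37 + -3·-13 = -1775
  a_9 = 3·-1775 + 3·-485 + -1·-132 + -3·-37 = -6537
  a_10 = 3·-6537 + 3·-1775 + -1·-485 + -3·-132 = -24055
  a_11 = 3·-24055 + 3·-6537 + -1·-1775 + -3·-485 = -88546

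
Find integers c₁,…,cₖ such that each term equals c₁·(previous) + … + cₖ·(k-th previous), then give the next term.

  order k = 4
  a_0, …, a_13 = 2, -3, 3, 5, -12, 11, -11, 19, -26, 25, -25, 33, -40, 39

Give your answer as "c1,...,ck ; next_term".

-2,-2,-2,-1 ; -39

  a_4 = -2·5 + -2·3 + -2·-3 + -1·2 = -12
  a_5 = -2·-12 + -2·5 + -2·3 + -1·-3 = 11
  a_6 = -2·11 + -2·-12 + -2·5 + -1·3 = -11
  a_7 = -2·-11 + -2·11 + -2·-12 + -1·5 = 19
  a_8 = -2·19 + -2·-11 + -2·11 + -1·-12 = -26
  a_9 = -2·-26 + -2·19 + -2·-11 + -1·11 = 25
  a_10 = -2·25 + -2·-26 + -2·19 + -1·-11 = -25
  a_11 = -2·-25 + -2·25 + -2·-26 + -1·19 = 33
  a_12 = -2·33 + -2·-25 + -2·25 + -1·-26 = -40
  a_13 = -2·-40 + -2·33 + -2·-25 + -1·25 = 39
  a_14 = -2·39 + -2·-40 + -2·33 + -1·-25 = -39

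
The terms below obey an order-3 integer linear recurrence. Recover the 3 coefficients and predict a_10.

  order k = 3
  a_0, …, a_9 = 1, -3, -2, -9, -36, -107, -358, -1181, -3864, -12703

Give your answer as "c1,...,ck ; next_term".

2,3,4 ; -41722

  a_3 = 2·-2 + 3·-3 + 4·1 = -9
  a_4 = 2·-9 + 3·-2 + 4·-3 = -36
  a_5 = 2·-36 + 3·-9 + 4·-2 = -107
  a_6 = 2·-107 + 3·-36 + 4·-9 = -358
  a_7 = 2·-358 + 3·-107 + 4·-36 = -1181
  a_8 = 2·-1181 + 3·-358 + 4·-107 = -3864
  a_9 = 2·-3864 + 3·-1181 + 4·-358 = -12703
  a_10 = 2·-12703 + 3·-3864 + 4·-1181 = -41722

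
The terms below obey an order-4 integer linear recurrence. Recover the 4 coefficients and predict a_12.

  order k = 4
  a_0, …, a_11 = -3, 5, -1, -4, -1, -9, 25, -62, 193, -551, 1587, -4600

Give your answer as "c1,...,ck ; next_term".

-2,2,-2,-1 ; 13283

  a_4 = -2·-4 + 2·-1 + -2·5 + -1·-3 = -1
  a_5 = -2·-1 + 2·-4 + -2·-1 + -1·5 = -9
  a_6 = -2·-9 + 2·-1 + -2·-4 + -1·-1 = 25
  a_7 = -2·25 + 2·-9 + -2·-1 + -1·-4 = -62
  a_8 = -2·-62 + 2·25 + -2·-9 + -1·-1 = 193
  a_9 = -2·193 + 2·-62 + -2·25 + -1·-9 = -551
  a_10 = -2·-551 + 2·193 + -2·-62 + -1·25 = 1587
  a_11 = -2·1587 + 2·-551 + -2·193 + -1·-62 = -4600
  a_12 = -2·-4600 + 2·1587 + -2·-551 + -1·193 = 13283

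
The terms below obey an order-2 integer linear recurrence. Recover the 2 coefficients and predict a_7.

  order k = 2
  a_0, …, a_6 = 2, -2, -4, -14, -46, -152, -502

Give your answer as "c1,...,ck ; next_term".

3,1 ; -1658

  a_2 = 3·-2 + 1·2 = -4
  a_3 = 3·-4 + 1·-2 = -14
  a_4 = 3·-14 + 1·-4 = -46
  a_5 = 3·-46 + 1·-14 = -152
  a_6 = 3·-152 + 1·-46 = -502
  a_7 = 3·-502 + 1·-152 = -1658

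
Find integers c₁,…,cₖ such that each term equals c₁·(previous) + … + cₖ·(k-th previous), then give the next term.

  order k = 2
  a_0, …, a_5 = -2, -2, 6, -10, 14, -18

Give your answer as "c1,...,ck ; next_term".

-2,-1 ; 22

  a_2 = -2·-2 + -1·-2 = 6
  a_3 = -2·6 + -1·-2 = -10
  a_4 = -2·-10 + -1·6 = 14
  a_5 = -2·14 + -1·-10 = -18
  a_6 = -2·-18 + -1·14 = 22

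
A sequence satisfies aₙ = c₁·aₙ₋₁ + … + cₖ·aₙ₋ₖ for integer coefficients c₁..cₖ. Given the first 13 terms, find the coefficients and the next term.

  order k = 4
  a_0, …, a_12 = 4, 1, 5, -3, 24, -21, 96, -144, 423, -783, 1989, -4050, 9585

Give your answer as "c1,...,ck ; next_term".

  a_4 = 0·-3 + 3·5 + -3·1 + 3·4 = 24
  a_5 = 0·24 + 3·-3 + -3·5 + 3·1 = -21
  a_6 = 0·-21 + 3·24 + -3·-3 + 3·5 = 96
  a_7 = 0·96 + 3·-21 + -3·24 + 3·-3 = -144
  a_8 = 0·-144 + 3·96 + -3·-21 + 3·24 = 423
  a_9 = 0·423 + 3·-144 + -3·96 + 3·-21 = -783
  a_10 = 0·-783 + 3·423 + -3·-144 + 3·96 = 1989
  a_11 = 0·1989 + 3·-783 + -3·423 + 3·-144 = -4050
  a_12 = 0·-4050 + 3·1989 + -3·-783 + 3·423 = 9585
  a_13 = 0·9585 + 3·-4050 + -3·1989 + 3·-783 = -20466

0,3,-3,3 ; -20466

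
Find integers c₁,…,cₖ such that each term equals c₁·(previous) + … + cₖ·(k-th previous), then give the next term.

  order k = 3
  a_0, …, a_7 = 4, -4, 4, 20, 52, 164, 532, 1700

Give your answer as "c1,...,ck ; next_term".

3,0,2 ; 5428

  a_3 = 3·4 + 0·-4 + 2·4 = 20
  a_4 = 3·20 + 0·4 + 2·-4 = 52
  a_5 = 3·52 + 0·20 + 2·4 = 164
  a_6 = 3·164 + 0·52 + 2·20 = 532
  a_7 = 3·532 + 0·164 + 2·52 = 1700
  a_8 = 3·1700 + 0·532 + 2·164 = 5428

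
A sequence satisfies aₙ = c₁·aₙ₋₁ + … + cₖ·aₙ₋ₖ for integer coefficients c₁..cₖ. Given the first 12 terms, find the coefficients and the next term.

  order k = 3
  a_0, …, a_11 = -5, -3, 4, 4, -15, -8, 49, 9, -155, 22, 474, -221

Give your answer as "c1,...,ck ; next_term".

0,-3,1 ; -1400

  a_3 = 0·4 + -3·-3 + 1·-5 = 4
  a_4 = 0·4 + -3·4 + 1·-3 = -15
  a_5 = 0·-15 + -3·4 + 1·4 = -8
  a_6 = 0·-8 + -3·-15 + 1·4 = 49
  a_7 = 0·49 + -3·-8 + 1·-15 = 9
  a_8 = 0·9 + -3·49 + 1·-8 = -155
  a_9 = 0·-155 + -3·9 + 1·49 = 22
  a_10 = 0·22 + -3·-155 + 1·9 = 474
  a_11 = 0·474 + -3·22 + 1·-155 = -221
  a_12 = 0·-221 + -3·474 + 1·22 = -1400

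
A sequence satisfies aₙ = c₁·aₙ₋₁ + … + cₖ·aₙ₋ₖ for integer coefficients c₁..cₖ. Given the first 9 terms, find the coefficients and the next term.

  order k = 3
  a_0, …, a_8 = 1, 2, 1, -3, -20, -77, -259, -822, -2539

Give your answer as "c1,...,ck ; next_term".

  a_3 = 4·1 + -2·2 + -3·1 = -3
  a_4 = 4·-3 + -2·1 + -3·2 = -20
  a_5 = 4·-20 + -2·-3 + -3·1 = -77
  a_6 = 4·-77 + -2·-20 + -3·-3 = -259
  a_7 = 4·-259 + -2·-77 + -3·-20 = -822
  a_8 = 4·-822 + -2·-259 + -3·-77 = -2539
  a_9 = 4·-2539 + -2·-822 + -3·-259 = -7735

4,-2,-3 ; -7735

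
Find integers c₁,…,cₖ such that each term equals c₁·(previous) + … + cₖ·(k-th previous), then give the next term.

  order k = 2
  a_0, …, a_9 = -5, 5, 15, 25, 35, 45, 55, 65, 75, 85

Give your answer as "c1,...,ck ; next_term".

  a_2 = 2·5 + -1·-5 = 15
  a_3 = 2·15 + -1·5 = 25
  a_4 = 2·25 + -1·15 = 35
  a_5 = 2·35 + -1·25 = 45
  a_6 = 2·45 + -1·35 = 55
  a_7 = 2·55 + -1·45 = 65
  a_8 = 2·65 + -1·55 = 75
  a_9 = 2·75 + -1·65 = 85
  a_10 = 2·85 + -1·75 = 95

2,-1 ; 95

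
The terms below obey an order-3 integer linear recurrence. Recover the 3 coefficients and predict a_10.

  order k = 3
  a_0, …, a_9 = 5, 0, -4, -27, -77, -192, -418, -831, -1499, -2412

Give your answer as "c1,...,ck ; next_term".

3,-1,-3 ; -3244

  a_3 = 3·-4 + -1·0 + -3·5 = -27
  a_4 = 3·-27 + -1·-4 + -3·0 = -77
  a_5 = 3·-77 + -1·-27 + -3·-4 = -192
  a_6 = 3·-192 + -1·-77 + -3·-27 = -418
  a_7 = 3·-418 + -1·-192 + -3·-77 = -831
  a_8 = 3·-831 + -1·-418 + -3·-192 = -1499
  a_9 = 3·-1499 + -1·-831 + -3·-418 = -2412
  a_10 = 3·-2412 + -1·-1499 + -3·-831 = -3244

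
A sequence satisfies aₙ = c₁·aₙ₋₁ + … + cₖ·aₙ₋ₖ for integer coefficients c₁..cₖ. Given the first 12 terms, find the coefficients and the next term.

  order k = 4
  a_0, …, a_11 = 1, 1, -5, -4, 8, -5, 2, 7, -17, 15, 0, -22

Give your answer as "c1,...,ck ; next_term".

  a_4 = -1·-4 + -1·-5 + 0·1 + -1·1 = 8
  a_5 = -1·8 + -1·-4 + 0·-5 + -1·1 = -5
  a_6 = -1·-5 + -1·8 + 0·-4 + -1·-5 = 2
  a_7 = -1·2 + -1·-5 + 0·8 + -1·-4 = 7
  a_8 = -1·7 + -1·2 + 0·-5 + -1·8 = -17
  a_9 = -1·-17 + -1·7 + 0·2 + -1·-5 = 15
  a_10 = -1·15 + -1·-17 + 0·7 + -1·2 = 0
  a_11 = -1·0 + -1·15 + 0·-17 + -1·7 = -22
  a_12 = -1·-22 + -1·0 + 0·15 + -1·-17 = 39

-1,-1,0,-1 ; 39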